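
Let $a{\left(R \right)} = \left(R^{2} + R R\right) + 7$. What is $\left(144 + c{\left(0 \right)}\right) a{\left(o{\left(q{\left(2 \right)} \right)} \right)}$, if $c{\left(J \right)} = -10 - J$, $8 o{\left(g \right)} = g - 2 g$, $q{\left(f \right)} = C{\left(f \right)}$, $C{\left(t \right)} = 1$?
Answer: $\frac{15075}{16} \approx 942.19$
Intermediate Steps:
$q{\left(f \right)} = 1$
$o{\left(g \right)} = - \frac{g}{8}$ ($o{\left(g \right)} = \frac{g - 2 g}{8} = \frac{\left(-1\right) g}{8} = - \frac{g}{8}$)
$a{\left(R \right)} = 7 + 2 R^{2}$ ($a{\left(R \right)} = \left(R^{2} + R^{2}\right) + 7 = 2 R^{2} + 7 = 7 + 2 R^{2}$)
$\left(144 + c{\left(0 \right)}\right) a{\left(o{\left(q{\left(2 \right)} \right)} \right)} = \left(144 - 10\right) \left(7 + 2 \left(\left(- \frac{1}{8}\right) 1\right)^{2}\right) = \left(144 + \left(-10 + 0\right)\right) \left(7 + 2 \left(- \frac{1}{8}\right)^{2}\right) = \left(144 - 10\right) \left(7 + 2 \cdot \frac{1}{64}\right) = 134 \left(7 + \frac{1}{32}\right) = 134 \cdot \frac{225}{32} = \frac{15075}{16}$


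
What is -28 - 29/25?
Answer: -729/25 ≈ -29.160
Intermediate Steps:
-28 - 29/25 = -729/25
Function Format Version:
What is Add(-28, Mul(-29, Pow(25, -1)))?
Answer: Rational(-729, 25) ≈ -29.160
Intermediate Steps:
Add(-28, Mul(-29, Pow(25, -1))) = Add(-28, Mul(-29, Rational(1, 25))) = Add(-28, Rational(-29, 25)) = Rational(-729, 25)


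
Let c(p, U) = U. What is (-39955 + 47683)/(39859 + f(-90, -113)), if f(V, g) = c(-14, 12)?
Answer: 7728/39871 ≈ 0.19383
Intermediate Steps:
f(V, g) = 12
(-39955 + 47683)/(39859 + f(-90, -113)) = (-39955 + 47683)/(39859 + 12) = 7728/39871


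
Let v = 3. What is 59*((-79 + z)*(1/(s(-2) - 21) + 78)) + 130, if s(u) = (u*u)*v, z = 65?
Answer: -577856/9 ≈ -64206.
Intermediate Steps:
s(u) = 3*u² (s(u) = (u*u)*3 = u²*3 = 3*u²)
59*((-79 + z)*(1/(s(-2) - 21) + 78)) + 130 = 59*((-79 + 65)*(1/(3*(-2)² - 21) + 78)) + 130 = 59*(-14*(1/(3*4 - 21) + 78)) + 130 = 59*(-14*(1/(12 - 21) + 78)) + 130 = 59*(-14*(1/(-9) + 78)) + 130 = 59*(-14*(-⅑ + 78)) + 130 = 59*(-14*701/9) + 130 = 59*(-9814/9) + 130 = -579026/9 + 130 = -577856/9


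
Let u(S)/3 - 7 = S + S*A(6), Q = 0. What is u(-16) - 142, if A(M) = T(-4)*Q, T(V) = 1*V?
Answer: -169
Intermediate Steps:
T(V) = V
A(M) = 0 (A(M) = -4*0 = 0)
u(S) = 21 + 3*S (u(S) = 21 + 3*(S + S*0) = 21 + 3*(S + 0) = 21 + 3*S)
u(-16) - 142 = (21 + 3*(-16)) - 142 = (21 - 48) - 142 = -27 - 142 = -169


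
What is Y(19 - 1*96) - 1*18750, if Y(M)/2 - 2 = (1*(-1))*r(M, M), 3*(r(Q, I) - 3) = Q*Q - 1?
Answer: -22704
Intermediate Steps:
r(Q, I) = 8/3 + Q²/3 (r(Q, I) = 3 + (Q*Q - 1)/3 = 3 + (Q² - 1)/3 = 3 + (-1 + Q²)/3 = 3 + (-⅓ + Q²/3) = 8/3 + Q²/3)
Y(M) = -4/3 - 2*M²/3 (Y(M) = 4 + 2*((1*(-1))*(8/3 + M²/3)) = 4 + 2*(-(8/3 + M²/3)) = 4 + 2*(-8/3 - M²/3) = 4 + (-16/3 - 2*M²/3) = -4/3 - 2*M²/3)
Y(19 - 1*96) - 1*18750 = (-4/3 - 2*(19 - 1*96)²/3) - 1*18750 = (-4/3 - 2*(19 - 96)²/3) - 18750 = (-4/3 - ⅔*(-77)²) - 18750 = (-4/3 - ⅔*5929) - 18750 = (-4/3 - 11858/3) - 18750 = -3954 - 18750 = -22704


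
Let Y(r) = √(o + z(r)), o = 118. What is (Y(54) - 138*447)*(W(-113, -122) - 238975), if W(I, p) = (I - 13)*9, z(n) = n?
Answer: 14811363774 - 480218*√43 ≈ 1.4808e+10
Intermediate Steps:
Y(r) = √(118 + r)
W(I, p) = -117 + 9*I (W(I, p) = (-13 + I)*9 = -117 + 9*I)
(Y(54) - 138*447)*(W(-113, -122) - 238975) = (√(118 + 54) - 138*447)*((-117 + 9*(-113)) - 238975) = (√172 - 61686)*((-117 - 1017) - 238975) = (2*√43 - 61686)*(-1134 - 238975) = (-61686 + 2*√43)*(-240109) = 14811363774 - 480218*√43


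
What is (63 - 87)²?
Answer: 576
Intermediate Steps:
(63 - 87)² = (-24)² = 576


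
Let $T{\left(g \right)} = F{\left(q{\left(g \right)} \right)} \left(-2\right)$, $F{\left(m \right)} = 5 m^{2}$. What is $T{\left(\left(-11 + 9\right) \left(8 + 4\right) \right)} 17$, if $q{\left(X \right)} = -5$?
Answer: $-4250$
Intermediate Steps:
$T{\left(g \right)} = -250$ ($T{\left(g \right)} = 5 \left(-5\right)^{2} \left(-2\right) = 5 \cdot 25 \left(-2\right) = 125 \left(-2\right) = -250$)
$T{\left(\left(-11 + 9\right) \left(8 + 4\right) \right)} 17 = \left(-250\right) 17 = -4250$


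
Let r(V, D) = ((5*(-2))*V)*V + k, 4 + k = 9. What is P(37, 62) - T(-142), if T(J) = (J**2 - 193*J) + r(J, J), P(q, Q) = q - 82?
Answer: 154020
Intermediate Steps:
k = 5 (k = -4 + 9 = 5)
r(V, D) = 5 - 10*V**2 (r(V, D) = ((5*(-2))*V)*V + 5 = (-10*V)*V + 5 = -10*V**2 + 5 = 5 - 10*V**2)
P(q, Q) = -82 + q
T(J) = 5 - 193*J - 9*J**2 (T(J) = (J**2 - 193*J) + (5 - 10*J**2) = 5 - 193*J - 9*J**2)
P(37, 62) - T(-142) = (-82 + 37) - (5 - 193*(-142) - 9*(-142)**2) = -45 - (5 + 27406 - 9*20164) = -45 - (5 + 27406 - 181476) = -45 - 1*(-154065) = -45 + 154065 = 154020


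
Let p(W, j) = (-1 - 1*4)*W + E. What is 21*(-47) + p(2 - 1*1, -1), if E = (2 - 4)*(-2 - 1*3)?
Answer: -982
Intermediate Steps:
E = 10 (E = -2*(-2 - 3) = -2*(-5) = 10)
p(W, j) = 10 - 5*W (p(W, j) = (-1 - 1*4)*W + 10 = (-1 - 4)*W + 10 = -5*W + 10 = 10 - 5*W)
21*(-47) + p(2 - 1*1, -1) = 21*(-47) + (10 - 5*(2 - 1*1)) = -987 + (10 - 5*(2 - 1)) = -987 + (10 - 5*1) = -987 + (10 - 5) = -987 + 5 = -982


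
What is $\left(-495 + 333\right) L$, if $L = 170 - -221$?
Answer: $-63342$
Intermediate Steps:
$L = 391$ ($L = 170 + 221 = 391$)
$\left(-495 + 333\right) L = \left(-495 + 333\right) 391 = \left(-162\right) 391 = -63342$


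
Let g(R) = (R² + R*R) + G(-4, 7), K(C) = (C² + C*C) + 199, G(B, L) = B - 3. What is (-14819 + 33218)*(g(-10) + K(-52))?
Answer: 106714200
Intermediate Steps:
G(B, L) = -3 + B
K(C) = 199 + 2*C² (K(C) = (C² + C²) + 199 = 2*C² + 199 = 199 + 2*C²)
g(R) = -7 + 2*R² (g(R) = (R² + R*R) + (-3 - 4) = (R² + R²) - 7 = 2*R² - 7 = -7 + 2*R²)
(-14819 + 33218)*(g(-10) + K(-52)) = (-14819 + 33218)*((-7 + 2*(-10)²) + (199 + 2*(-52)²)) = 18399*((-7 + 2*100) + (199 + 2*2704)) = 18399*((-7 + 200) + (199 + 5408)) = 18399*(193 + 5607) = 18399*5800 = 106714200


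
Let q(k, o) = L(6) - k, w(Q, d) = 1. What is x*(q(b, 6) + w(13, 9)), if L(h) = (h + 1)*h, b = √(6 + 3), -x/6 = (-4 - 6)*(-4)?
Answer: -9600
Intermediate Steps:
x = -240 (x = -6*(-4 - 6)*(-4) = -(-60)*(-4) = -6*40 = -240)
b = 3 (b = √9 = 3)
L(h) = h*(1 + h) (L(h) = (1 + h)*h = h*(1 + h))
q(k, o) = 42 - k (q(k, o) = 6*(1 + 6) - k = 6*7 - k = 42 - k)
x*(q(b, 6) + w(13, 9)) = -240*((42 - 1*3) + 1) = -240*((42 - 3) + 1) = -240*(39 + 1) = -240*40 = -9600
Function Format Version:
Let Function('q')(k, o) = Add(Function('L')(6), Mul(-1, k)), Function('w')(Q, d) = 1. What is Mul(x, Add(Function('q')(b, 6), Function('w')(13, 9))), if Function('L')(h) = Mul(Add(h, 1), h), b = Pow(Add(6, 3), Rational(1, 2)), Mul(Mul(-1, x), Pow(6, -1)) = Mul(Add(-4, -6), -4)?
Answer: -9600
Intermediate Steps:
x = -240 (x = Mul(-6, Mul(Add(-4, -6), -4)) = Mul(-6, Mul(-10, -4)) = Mul(-6, 40) = -240)
b = 3 (b = Pow(9, Rational(1, 2)) = 3)
Function('L')(h) = Mul(h, Add(1, h)) (Function('L')(h) = Mul(Add(1, h), h) = Mul(h, Add(1, h)))
Function('q')(k, o) = Add(42, Mul(-1, k)) (Function('q')(k, o) = Add(Mul(6, Add(1, 6)), Mul(-1, k)) = Add(Mul(6, 7), Mul(-1, k)) = Add(42, Mul(-1, k)))
Mul(x, Add(Function('q')(b, 6), Function('w')(13, 9))) = Mul(-240, Add(Add(42, Mul(-1, 3)), 1)) = Mul(-240, Add(Add(42, -3), 1)) = Mul(-240, Add(39, 1)) = Mul(-240, 40) = -9600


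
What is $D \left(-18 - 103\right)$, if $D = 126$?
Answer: $-15246$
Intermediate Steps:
$D \left(-18 - 103\right) = 126 \left(-18 - 103\right) = 126 \left(-121\right) = -15246$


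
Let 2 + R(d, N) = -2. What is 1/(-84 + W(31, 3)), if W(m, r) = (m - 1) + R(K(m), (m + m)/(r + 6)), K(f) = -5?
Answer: -1/58 ≈ -0.017241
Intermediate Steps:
R(d, N) = -4 (R(d, N) = -2 - 2 = -4)
W(m, r) = -5 + m (W(m, r) = (m - 1) - 4 = (-1 + m) - 4 = -5 + m)
1/(-84 + W(31, 3)) = 1/(-84 + (-5 + 31)) = 1/(-84 + 26) = 1/(-58) = -1/58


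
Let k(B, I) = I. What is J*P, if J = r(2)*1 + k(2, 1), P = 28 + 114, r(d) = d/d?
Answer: 284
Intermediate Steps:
r(d) = 1
P = 142
J = 2 (J = 1*1 + 1 = 1 + 1 = 2)
J*P = 2*142 = 284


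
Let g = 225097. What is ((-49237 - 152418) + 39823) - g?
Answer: -386929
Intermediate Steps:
((-49237 - 152418) + 39823) - g = ((-49237 - 152418) + 39823) - 1*225097 = (-201655 + 39823) - 225097 = -161832 - 225097 = -386929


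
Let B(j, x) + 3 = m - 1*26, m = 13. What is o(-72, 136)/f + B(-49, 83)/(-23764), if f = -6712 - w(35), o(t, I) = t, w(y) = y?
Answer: 11660/1027793 ≈ 0.011345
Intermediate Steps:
B(j, x) = -16 (B(j, x) = -3 + (13 - 1*26) = -3 + (13 - 26) = -3 - 13 = -16)
f = -6747 (f = -6712 - 1*35 = -6712 - 35 = -6747)
o(-72, 136)/f + B(-49, 83)/(-23764) = -72/(-6747) - 16/(-23764) = -72*(-1/6747) - 16*(-1/23764) = 24/2249 + 4/5941 = 11660/1027793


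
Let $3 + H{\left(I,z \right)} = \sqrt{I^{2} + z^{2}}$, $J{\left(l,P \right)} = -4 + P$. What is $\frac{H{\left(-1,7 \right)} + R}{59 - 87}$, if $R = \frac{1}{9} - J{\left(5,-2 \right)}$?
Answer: $- \frac{1}{9} - \frac{5 \sqrt{2}}{28} \approx -0.36365$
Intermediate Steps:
$R = \frac{55}{9}$ ($R = \frac{1}{9} - \left(-4 - 2\right) = \frac{1}{9} - -6 = \frac{1}{9} + 6 = \frac{55}{9} \approx 6.1111$)
$H{\left(I,z \right)} = -3 + \sqrt{I^{2} + z^{2}}$
$\frac{H{\left(-1,7 \right)} + R}{59 - 87} = \frac{\left(-3 + \sqrt{\left(-1\right)^{2} + 7^{2}}\right) + \frac{55}{9}}{59 - 87} = \frac{\left(-3 + \sqrt{1 + 49}\right) + \frac{55}{9}}{-28} = - \frac{\left(-3 + \sqrt{50}\right) + \frac{55}{9}}{28} = - \frac{\left(-3 + 5 \sqrt{2}\right) + \frac{55}{9}}{28} = - \frac{\frac{28}{9} + 5 \sqrt{2}}{28} = - \frac{1}{9} - \frac{5 \sqrt{2}}{28}$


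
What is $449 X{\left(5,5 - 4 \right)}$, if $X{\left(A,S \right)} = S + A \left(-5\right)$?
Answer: $-10776$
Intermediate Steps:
$X{\left(A,S \right)} = S - 5 A$
$449 X{\left(5,5 - 4 \right)} = 449 \left(\left(5 - 4\right) - 25\right) = 449 \left(1 - 25\right) = 449 \left(-24\right) = -10776$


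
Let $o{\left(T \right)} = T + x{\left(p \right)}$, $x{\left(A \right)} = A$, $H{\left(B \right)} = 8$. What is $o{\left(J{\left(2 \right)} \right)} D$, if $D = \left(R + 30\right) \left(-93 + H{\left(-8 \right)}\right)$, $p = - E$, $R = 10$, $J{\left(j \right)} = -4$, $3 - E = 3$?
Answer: $13600$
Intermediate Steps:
$E = 0$ ($E = 3 - 3 = 0$)
$p = 0$ ($p = \left(-1\right) 0 = 0$)
$D = -3400$ ($D = \left(10 + 30\right) \left(-93 + 8\right) = 40 \left(-85\right) = -3400$)
$o{\left(T \right)} = T$ ($o{\left(T \right)} = T + 0 = T$)
$o{\left(J{\left(2 \right)} \right)} D = \left(-4\right) \left(-3400\right) = 13600$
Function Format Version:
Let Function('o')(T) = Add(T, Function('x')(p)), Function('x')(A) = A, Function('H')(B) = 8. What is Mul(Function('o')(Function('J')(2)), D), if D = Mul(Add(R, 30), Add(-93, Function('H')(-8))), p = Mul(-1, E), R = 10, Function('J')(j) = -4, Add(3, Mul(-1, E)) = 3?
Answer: 13600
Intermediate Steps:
E = 0 (E = Add(3, Mul(-1, 3)) = Add(3, -3) = 0)
p = 0 (p = Mul(-1, 0) = 0)
D = -3400 (D = Mul(Add(10, 30), Add(-93, 8)) = Mul(40, -85) = -3400)
Function('o')(T) = T (Function('o')(T) = Add(T, 0) = T)
Mul(Function('o')(Function('J')(2)), D) = Mul(-4, -3400) = 13600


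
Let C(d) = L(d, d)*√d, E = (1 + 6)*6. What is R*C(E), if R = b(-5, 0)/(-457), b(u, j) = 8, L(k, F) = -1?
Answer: 8*√42/457 ≈ 0.11345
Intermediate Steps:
E = 42 (E = 7*6 = 42)
R = -8/457 (R = 8/(-457) = 8*(-1/457) = -8/457 ≈ -0.017505)
C(d) = -√d
R*C(E) = -(-8)*√42/457 = 8*√42/457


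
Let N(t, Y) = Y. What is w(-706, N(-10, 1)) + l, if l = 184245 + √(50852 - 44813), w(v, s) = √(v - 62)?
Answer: 184245 + 3*√671 + 16*I*√3 ≈ 1.8432e+5 + 27.713*I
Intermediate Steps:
w(v, s) = √(-62 + v)
l = 184245 + 3*√671 (l = 184245 + √6039 = 184245 + 3*√671 ≈ 1.8432e+5)
w(-706, N(-10, 1)) + l = √(-62 - 706) + (184245 + 3*√671) = √(-768) + (184245 + 3*√671) = 16*I*√3 + (184245 + 3*√671) = 184245 + 3*√671 + 16*I*√3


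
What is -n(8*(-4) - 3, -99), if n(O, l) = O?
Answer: 35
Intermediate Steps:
-n(8*(-4) - 3, -99) = -(8*(-4) - 3) = -(-32 - 3) = -1*(-35) = 35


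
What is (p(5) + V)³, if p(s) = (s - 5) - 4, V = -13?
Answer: -4913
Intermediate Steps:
p(s) = -9 + s (p(s) = (-5 + s) - 4 = -9 + s)
(p(5) + V)³ = ((-9 + 5) - 13)³ = (-4 - 13)³ = (-17)³ = -4913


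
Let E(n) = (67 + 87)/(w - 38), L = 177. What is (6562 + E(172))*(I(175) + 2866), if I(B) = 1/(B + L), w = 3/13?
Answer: 812095432505/43208 ≈ 1.8795e+7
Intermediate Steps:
w = 3/13 (w = 3*(1/13) = 3/13 ≈ 0.23077)
I(B) = 1/(177 + B) (I(B) = 1/(B + 177) = 1/(177 + B))
E(n) = -2002/491 (E(n) = (67 + 87)/(3/13 - 38) = 154/(-491/13) = 154*(-13/491) = -2002/491)
(6562 + E(172))*(I(175) + 2866) = (6562 - 2002/491)*(1/(177 + 175) + 2866) = 3219940*(1/352 + 2866)/491 = (3219940/491)*(1008833/352) = 812095432505/43208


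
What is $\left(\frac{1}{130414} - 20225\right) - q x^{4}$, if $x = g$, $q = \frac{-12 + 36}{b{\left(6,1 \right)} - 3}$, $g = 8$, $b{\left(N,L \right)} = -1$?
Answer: $\frac{567431315}{130414} \approx 4351.0$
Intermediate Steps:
$q = -6$ ($q = \frac{-12 + 36}{-1 - 3} = \frac{24}{-4} = 24 \left(- \frac{1}{4}\right) = -6$)
$x = 8$
$\left(\frac{1}{130414} - 20225\right) - q x^{4} = \left(\frac{1}{130414} - 20225\right) - - 6 \cdot 8^{4} = \left(\frac{1}{130414} - 20225\right) - \left(-6\right) 4096 = - \frac{2637623149}{130414} - -24576 = - \frac{2637623149}{130414} + 24576 = \frac{567431315}{130414}$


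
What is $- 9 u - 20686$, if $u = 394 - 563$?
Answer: $-19165$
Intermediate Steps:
$u = -169$
$- 9 u - 20686 = \left(-9\right) \left(-169\right) - 20686 = 1521 - 20686 = -19165$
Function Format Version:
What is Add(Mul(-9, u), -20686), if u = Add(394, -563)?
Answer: -19165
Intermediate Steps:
u = -169
Add(Mul(-9, u), -20686) = Add(Mul(-9, -169), -20686) = Add(1521, -20686) = -19165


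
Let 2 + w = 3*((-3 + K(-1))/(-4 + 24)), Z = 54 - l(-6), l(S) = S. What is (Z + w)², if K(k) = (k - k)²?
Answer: 1324801/400 ≈ 3312.0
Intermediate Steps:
K(k) = 0 (K(k) = 0² = 0)
Z = 60 (Z = 54 - 1*(-6) = 54 + 6 = 60)
w = -49/20 (w = -2 + 3*((-3 + 0)/(-4 + 24)) = -2 + 3*(-3/20) = -2 - 9/20 = -49/20 ≈ -2.4500)
(Z + w)² = (60 - 49/20)² = (1151/20)² = 1324801/400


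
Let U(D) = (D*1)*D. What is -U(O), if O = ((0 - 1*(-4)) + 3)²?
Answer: -2401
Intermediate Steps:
O = 49 (O = ((0 + 4) + 3)² = (4 + 3)² = 7² = 49)
U(D) = D² (U(D) = D*D = D²)
-U(O) = -1*49² = -1*2401 = -2401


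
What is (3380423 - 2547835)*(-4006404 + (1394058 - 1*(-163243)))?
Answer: -2039093768564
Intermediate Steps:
(3380423 - 2547835)*(-4006404 + (1394058 - 1*(-163243))) = 832588*(-4006404 + (1394058 + 163243)) = 832588*(-4006404 + 1557301) = 832588*(-2449103) = -2039093768564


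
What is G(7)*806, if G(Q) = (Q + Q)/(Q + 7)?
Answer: 806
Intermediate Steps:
G(Q) = 2*Q/(7 + Q) (G(Q) = (2*Q)/(7 + Q) = 2*Q/(7 + Q))
G(7)*806 = (2*7/(7 + 7))*806 = (2*7/14)*806 = (2*7*(1/14))*806 = 1*806 = 806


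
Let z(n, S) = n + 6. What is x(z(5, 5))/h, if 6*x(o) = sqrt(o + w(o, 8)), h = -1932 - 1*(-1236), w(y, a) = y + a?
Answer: -sqrt(30)/4176 ≈ -0.0013116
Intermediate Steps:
w(y, a) = a + y
z(n, S) = 6 + n
h = -696 (h = -1932 + 1236 = -696)
x(o) = sqrt(8 + 2*o)/6 (x(o) = sqrt(o + (8 + o))/6 = sqrt(8 + 2*o)/6)
x(z(5, 5))/h = (sqrt(8 + 2*(6 + 5))/6)/(-696) = (sqrt(8 + 2*11)/6)*(-1/696) = (sqrt(8 + 22)/6)*(-1/696) = (sqrt(30)/6)*(-1/696) = -sqrt(30)/4176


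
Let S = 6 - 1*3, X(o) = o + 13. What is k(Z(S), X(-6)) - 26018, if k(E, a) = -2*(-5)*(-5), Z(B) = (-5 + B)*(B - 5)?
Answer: -26068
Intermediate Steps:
X(o) = 13 + o
S = 3 (S = 6 - 3 = 3)
Z(B) = (-5 + B)² (Z(B) = (-5 + B)*(-5 + B) = (-5 + B)²)
k(E, a) = -50 (k(E, a) = 10*(-5) = -50)
k(Z(S), X(-6)) - 26018 = -50 - 26018 = -26068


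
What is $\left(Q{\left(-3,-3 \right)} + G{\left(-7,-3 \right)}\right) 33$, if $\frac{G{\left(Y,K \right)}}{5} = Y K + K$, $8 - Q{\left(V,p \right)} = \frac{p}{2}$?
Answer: $\frac{6567}{2} \approx 3283.5$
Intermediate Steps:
$Q{\left(V,p \right)} = 8 - \frac{p}{2}$
$G{\left(Y,K \right)} = 5 K + 5 K Y$ ($G{\left(Y,K \right)} = 5 \left(Y K + K\right) = 5 \left(K Y + K\right) = 5 \left(K + K Y\right) = 5 K + 5 K Y$)
$\left(Q{\left(-3,-3 \right)} + G{\left(-7,-3 \right)}\right) 33 = \left(\left(8 - - \frac{3}{2}\right) + 5 \left(-3\right) \left(1 - 7\right)\right) 33 = \left(\left(8 + \frac{3}{2}\right) + 5 \left(-3\right) \left(-6\right)\right) 33 = \left(\frac{19}{2} + 90\right) 33 = \frac{199}{2} \cdot 33 = \frac{6567}{2}$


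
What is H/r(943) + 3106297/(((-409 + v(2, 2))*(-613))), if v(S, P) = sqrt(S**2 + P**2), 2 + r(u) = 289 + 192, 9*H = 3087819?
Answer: 35788542448326/49115869171 + 6212594*sqrt(2)/102538349 ≈ 728.74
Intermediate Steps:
H = 343091 (H = (1/9)*3087819 = 343091)
r(u) = 479 (r(u) = -2 + (289 + 192) = -2 + 481 = 479)
v(S, P) = sqrt(P**2 + S**2)
H/r(943) + 3106297/(((-409 + v(2, 2))*(-613))) = 343091/479 + 3106297/(((-409 + sqrt(2**2 + 2**2))*(-613))) = 343091*(1/479) + 3106297/(((-409 + sqrt(4 + 4))*(-613))) = 343091/479 + 3106297/(((-409 + sqrt(8))*(-613))) = 343091/479 + 3106297/(((-409 + 2*sqrt(2))*(-613))) = 343091/479 + 3106297/(250717 - 1226*sqrt(2))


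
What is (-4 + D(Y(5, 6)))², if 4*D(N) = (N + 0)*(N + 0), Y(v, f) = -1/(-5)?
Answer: 159201/10000 ≈ 15.920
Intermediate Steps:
Y(v, f) = ⅕ (Y(v, f) = -1*(-⅕) = ⅕)
D(N) = N²/4 (D(N) = ((N + 0)*(N + 0))/4 = (N*N)/4 = N²/4)
(-4 + D(Y(5, 6)))² = (-4 + (⅕)²/4)² = (-4 + (¼)*(1/25))² = (-4 + 1/100)² = (-399/100)² = 159201/10000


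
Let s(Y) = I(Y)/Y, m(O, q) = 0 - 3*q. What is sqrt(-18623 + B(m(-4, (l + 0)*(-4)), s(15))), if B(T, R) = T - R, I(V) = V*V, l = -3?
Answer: I*sqrt(18674) ≈ 136.65*I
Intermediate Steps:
I(V) = V**2
m(O, q) = -3*q
s(Y) = Y (s(Y) = Y**2/Y = Y)
sqrt(-18623 + B(m(-4, (l + 0)*(-4)), s(15))) = sqrt(-18623 + (-3*(-3 + 0)*(-4) - 1*15)) = sqrt(-18623 + (-(-9)*(-4) - 15)) = sqrt(-18623 + (-3*12 - 15)) = sqrt(-18623 + (-36 - 15)) = sqrt(-18623 - 51) = sqrt(-18674) = I*sqrt(18674)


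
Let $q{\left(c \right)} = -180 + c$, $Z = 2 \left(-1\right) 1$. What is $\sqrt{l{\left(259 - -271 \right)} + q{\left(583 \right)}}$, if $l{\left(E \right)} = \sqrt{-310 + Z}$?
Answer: $\sqrt{403 + 2 i \sqrt{78}} \approx 20.08 + 0.4398 i$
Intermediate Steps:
$Z = -2$ ($Z = \left(-2\right) 1 = -2$)
$l{\left(E \right)} = 2 i \sqrt{78}$ ($l{\left(E \right)} = \sqrt{-310 - 2} = \sqrt{-312} = 2 i \sqrt{78}$)
$\sqrt{l{\left(259 - -271 \right)} + q{\left(583 \right)}} = \sqrt{2 i \sqrt{78} + \left(-180 + 583\right)} = \sqrt{2 i \sqrt{78} + 403} = \sqrt{403 + 2 i \sqrt{78}}$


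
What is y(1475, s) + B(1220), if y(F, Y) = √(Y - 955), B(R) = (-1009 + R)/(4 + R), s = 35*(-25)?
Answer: 211/1224 + I*√1830 ≈ 0.17239 + 42.779*I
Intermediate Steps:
s = -875
B(R) = (-1009 + R)/(4 + R)
y(F, Y) = √(-955 + Y)
y(1475, s) + B(1220) = √(-955 - 875) + (-1009 + 1220)/(4 + 1220) = √(-1830) + 211/1224 = I*√1830 + (1/1224)*211 = I*√1830 + 211/1224 = 211/1224 + I*√1830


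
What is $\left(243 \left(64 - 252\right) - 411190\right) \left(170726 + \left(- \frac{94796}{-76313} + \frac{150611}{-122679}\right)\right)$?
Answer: $- \frac{730238791842115194782}{9362002527} \approx -7.8 \cdot 10^{10}$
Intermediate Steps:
$\left(243 \left(64 - 252\right) - 411190\right) \left(170726 + \left(- \frac{94796}{-76313} + \frac{150611}{-122679}\right)\right) = \left(243 \left(-188\right) - 411190\right) \left(170726 + \left(\left(-94796\right) \left(- \frac{1}{76313}\right) + 150611 \left(- \frac{1}{122679}\right)\right)\right) = \left(-45684 - 411190\right) \left(170726 + \left(\frac{94796}{76313} - \frac{150611}{122679}\right)\right) = - 456874 \left(170726 + \frac{135901241}{9362002527}\right) = \left(-456874\right) \frac{1598337379325843}{9362002527} = - \frac{730238791842115194782}{9362002527}$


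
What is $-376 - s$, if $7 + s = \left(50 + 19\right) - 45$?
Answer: $-393$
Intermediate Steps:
$s = 17$ ($s = -7 + \left(\left(50 + 19\right) - 45\right) = -7 + \left(69 - 45\right) = -7 + 24 = 17$)
$-376 - s = -376 - 17 = -393$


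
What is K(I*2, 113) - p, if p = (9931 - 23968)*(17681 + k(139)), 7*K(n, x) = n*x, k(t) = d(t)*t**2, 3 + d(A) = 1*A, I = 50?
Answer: 259928179583/7 ≈ 3.7133e+10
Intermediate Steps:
d(A) = -3 + A (d(A) = -3 + 1*A = -3 + A)
k(t) = t**2*(-3 + t) (k(t) = (-3 + t)*t**2 = t**2*(-3 + t))
K(n, x) = n*x/7 (K(n, x) = (n*x)/7 = n*x/7)
p = -37132595469 (p = (9931 - 23968)*(17681 + 139**2*(-3 + 139)) = -14037*(17681 + 19321*136) = -14037*(17681 + 2627656) = -14037*2645337 = -37132595469)
K(I*2, 113) - p = (1/7)*(50*2)*113 - 1*(-37132595469) = (1/7)*100*113 + 37132595469 = 11300/7 + 37132595469 = 259928179583/7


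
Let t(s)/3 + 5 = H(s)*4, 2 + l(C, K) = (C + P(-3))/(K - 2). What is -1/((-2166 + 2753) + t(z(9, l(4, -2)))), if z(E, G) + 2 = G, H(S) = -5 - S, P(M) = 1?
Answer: -1/575 ≈ -0.0017391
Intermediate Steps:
l(C, K) = -2 + (1 + C)/(-2 + K) (l(C, K) = -2 + (C + 1)/(K - 2) = -2 + (1 + C)/(-2 + K))
z(E, G) = -2 + G
t(s) = -75 - 12*s (t(s) = -15 + 3*((-5 - s)*4) = -15 + 3*(-20 - 4*s) = -15 + (-60 - 12*s) = -75 - 12*s)
-1/((-2166 + 2753) + t(z(9, l(4, -2)))) = -1/((-2166 + 2753) + (-75 - 12*(-2 + (5 + 4 - 2*(-2))/(-2 - 2)))) = -1/(587 + (-75 - 12*(-2 + (5 + 4 + 4)/(-4)))) = -1/(587 + (-75 - 12*(-2 - 1/4*13))) = -1/(587 + (-75 - 12*(-2 - 13/4))) = -1/(587 + (-75 - 12*(-21/4))) = -1/(587 + (-75 + 63)) = -1/(587 - 12) = -1/575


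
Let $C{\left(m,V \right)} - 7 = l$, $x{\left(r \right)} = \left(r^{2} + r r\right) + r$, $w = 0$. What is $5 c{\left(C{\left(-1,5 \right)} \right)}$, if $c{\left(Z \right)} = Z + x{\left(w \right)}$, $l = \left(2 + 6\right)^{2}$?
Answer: $355$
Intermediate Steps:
$x{\left(r \right)} = r + 2 r^{2}$ ($x{\left(r \right)} = \left(r^{2} + r^{2}\right) + r = 2 r^{2} + r = r + 2 r^{2}$)
$l = 64$ ($l = 8^{2} = 64$)
$C{\left(m,V \right)} = 71$ ($C{\left(m,V \right)} = 7 + 64 = 71$)
$c{\left(Z \right)} = Z$ ($c{\left(Z \right)} = Z + 0 \left(1 + 2 \cdot 0\right) = Z + 0 \left(1 + 0\right) = Z + 0 \cdot 1 = Z + 0 = Z$)
$5 c{\left(C{\left(-1,5 \right)} \right)} = 5 \cdot 71 = 355$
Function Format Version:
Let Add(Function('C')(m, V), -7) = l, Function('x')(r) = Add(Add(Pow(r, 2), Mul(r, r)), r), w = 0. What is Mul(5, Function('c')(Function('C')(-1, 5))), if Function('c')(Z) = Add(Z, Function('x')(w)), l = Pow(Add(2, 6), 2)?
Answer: 355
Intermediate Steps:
Function('x')(r) = Add(r, Mul(2, Pow(r, 2))) (Function('x')(r) = Add(Add(Pow(r, 2), Pow(r, 2)), r) = Add(Mul(2, Pow(r, 2)), r) = Add(r, Mul(2, Pow(r, 2))))
l = 64 (l = Pow(8, 2) = 64)
Function('C')(m, V) = 71 (Function('C')(m, V) = Add(7, 64) = 71)
Function('c')(Z) = Z (Function('c')(Z) = Add(Z, Mul(0, Add(1, Mul(2, 0)))) = Add(Z, Mul(0, Add(1, 0))) = Add(Z, Mul(0, 1)) = Add(Z, 0) = Z)
Mul(5, Function('c')(Function('C')(-1, 5))) = Mul(5, 71) = 355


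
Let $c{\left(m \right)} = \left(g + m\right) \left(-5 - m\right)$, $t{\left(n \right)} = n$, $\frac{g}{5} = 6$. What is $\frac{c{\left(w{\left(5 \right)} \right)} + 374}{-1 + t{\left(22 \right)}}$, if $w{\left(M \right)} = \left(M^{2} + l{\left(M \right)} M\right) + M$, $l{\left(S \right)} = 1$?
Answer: $-106$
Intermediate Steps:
$g = 30$ ($g = 5 \cdot 6 = 30$)
$w{\left(M \right)} = M^{2} + 2 M$ ($w{\left(M \right)} = \left(M^{2} + 1 M\right) + M = \left(M^{2} + M\right) + M = \left(M + M^{2}\right) + M = M^{2} + 2 M$)
$c{\left(m \right)} = \left(-5 - m\right) \left(30 + m\right)$ ($c{\left(m \right)} = \left(30 + m\right) \left(-5 - m\right) = \left(-5 - m\right) \left(30 + m\right)$)
$\frac{c{\left(w{\left(5 \right)} \right)} + 374}{-1 + t{\left(22 \right)}} = \frac{\left(-150 - \left(5 \left(2 + 5\right)\right)^{2} - 35 \cdot 5 \left(2 + 5\right)\right) + 374}{-1 + 22} = \frac{\left(-150 - \left(5 \cdot 7\right)^{2} - 35 \cdot 5 \cdot 7\right) + 374}{21} = \left(\left(-150 - 35^{2} - 1225\right) + 374\right) \frac{1}{21} = \left(\left(-150 - 1225 - 1225\right) + 374\right) \frac{1}{21} = \left(-2600 + 374\right) \frac{1}{21} = \left(-2226\right) \frac{1}{21} = -106$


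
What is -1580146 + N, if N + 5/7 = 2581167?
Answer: 7007142/7 ≈ 1.0010e+6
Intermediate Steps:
N = 18068164/7 (N = -5/7 + 2581167 = 18068164/7 ≈ 2.5812e+6)
-1580146 + N = -1580146 + 18068164/7 = 7007142/7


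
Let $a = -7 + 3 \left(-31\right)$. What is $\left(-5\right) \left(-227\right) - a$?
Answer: $1235$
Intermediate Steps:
$a = -100$ ($a = -7 - 93 = -100$)
$\left(-5\right) \left(-227\right) - a = \left(-5\right) \left(-227\right) - -100 = 1135 + 100 = 1235$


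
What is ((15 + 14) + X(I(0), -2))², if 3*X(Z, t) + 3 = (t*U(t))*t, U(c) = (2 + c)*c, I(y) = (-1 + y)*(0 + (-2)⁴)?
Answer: 784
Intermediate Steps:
I(y) = -16 + 16*y (I(y) = (-1 + y)*(0 + 16) = (-1 + y)*16 = -16 + 16*y)
U(c) = c*(2 + c)
X(Z, t) = -1 + t³*(2 + t)/3 (X(Z, t) = -1 + ((t*(t*(2 + t)))*t)/3 = -1 + ((t²*(2 + t))*t)/3 = -1 + (t³*(2 + t))/3 = -1 + t³*(2 + t)/3)
((15 + 14) + X(I(0), -2))² = ((15 + 14) + (-1 + (⅓)*(-2)³*(2 - 2)))² = (29 + (-1 + (⅓)*(-8)*0))² = (29 + (-1 + 0))² = (29 - 1)² = 28² = 784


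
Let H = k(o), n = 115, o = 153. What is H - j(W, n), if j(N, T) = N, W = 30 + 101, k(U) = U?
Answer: 22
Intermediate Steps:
H = 153
W = 131
H - j(W, n) = 153 - 1*131 = 153 - 131 = 22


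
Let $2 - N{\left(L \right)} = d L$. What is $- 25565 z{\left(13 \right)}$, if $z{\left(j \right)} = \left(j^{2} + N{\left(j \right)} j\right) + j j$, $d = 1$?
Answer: $-4985175$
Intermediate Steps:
$N{\left(L \right)} = 2 - L$ ($N{\left(L \right)} = 2 - 1 L = 2 - L$)
$z{\left(j \right)} = 2 j^{2} + j \left(2 - j\right)$ ($z{\left(j \right)} = \left(j^{2} + \left(2 - j\right) j\right) + j j = \left(j^{2} + j \left(2 - j\right)\right) + j^{2} = 2 j^{2} + j \left(2 - j\right)$)
$- 25565 z{\left(13 \right)} = - 25565 \cdot 13 \left(2 + 13\right) = - 25565 \cdot 13 \cdot 15 = \left(-25565\right) 195 = -4985175$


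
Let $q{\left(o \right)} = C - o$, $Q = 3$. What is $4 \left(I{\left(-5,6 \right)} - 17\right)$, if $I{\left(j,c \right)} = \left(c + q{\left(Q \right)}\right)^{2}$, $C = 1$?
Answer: $-4$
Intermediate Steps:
$q{\left(o \right)} = 1 - o$
$I{\left(j,c \right)} = \left(-2 + c\right)^{2}$ ($I{\left(j,c \right)} = \left(c + \left(1 - 3\right)\right)^{2} = \left(c - 2\right)^{2} = \left(-2 + c\right)^{2}$)
$4 \left(I{\left(-5,6 \right)} - 17\right) = 4 \left(\left(-2 + 6\right)^{2} - 17\right) = 4 \left(4^{2} - 17\right) = 4 \left(16 - 17\right) = 4 \left(-1\right) = -4$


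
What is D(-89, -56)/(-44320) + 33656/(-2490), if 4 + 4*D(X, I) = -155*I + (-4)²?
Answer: -149704469/11035680 ≈ -13.565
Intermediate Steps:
D(X, I) = 3 - 155*I/4 (D(X, I) = -1 + (-155*I + (-4)²)/4 = -1 + (-155*I + 16)/4 = -1 + (16 - 155*I)/4 = -1 + (4 - 155*I/4) = 3 - 155*I/4)
D(-89, -56)/(-44320) + 33656/(-2490) = (3 - 155/4*(-56))/(-44320) + 33656/(-2490) = (3 + 2170)*(-1/44320) + 33656*(-1/2490) = 2173*(-1/44320) - 16828/1245 = -2173/44320 - 16828/1245 = -149704469/11035680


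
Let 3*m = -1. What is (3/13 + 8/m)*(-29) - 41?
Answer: 8428/13 ≈ 648.31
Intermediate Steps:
m = -⅓ (m = (⅓)*(-1) = -⅓ ≈ -0.33333)
(3/13 + 8/m)*(-29) - 41 = (3/13 + 8/(-⅓))*(-29) - 41 = (3*(1/13) + 8*(-3))*(-29) - 41 = (3/13 - 24)*(-29) - 41 = -309/13*(-29) - 41 = 8961/13 - 41 = 8428/13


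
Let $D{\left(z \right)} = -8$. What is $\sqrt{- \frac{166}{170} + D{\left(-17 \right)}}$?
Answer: $\frac{i \sqrt{64855}}{85} \approx 2.9961 i$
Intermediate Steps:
$\sqrt{- \frac{166}{170} + D{\left(-17 \right)}} = \sqrt{- \frac{166}{170} - 8} = \sqrt{\left(-166\right) \frac{1}{170} - 8} = \sqrt{- \frac{83}{85} - 8} = \sqrt{- \frac{763}{85}} = \frac{i \sqrt{64855}}{85}$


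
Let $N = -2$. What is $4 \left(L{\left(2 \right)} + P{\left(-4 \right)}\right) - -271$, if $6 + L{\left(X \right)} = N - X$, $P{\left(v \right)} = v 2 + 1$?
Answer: $203$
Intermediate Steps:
$P{\left(v \right)} = 1 + 2 v$ ($P{\left(v \right)} = 2 v + 1 = 1 + 2 v$)
$L{\left(X \right)} = -8 - X$ ($L{\left(X \right)} = -6 - \left(2 + X\right) = -8 - X$)
$4 \left(L{\left(2 \right)} + P{\left(-4 \right)}\right) - -271 = 4 \left(\left(-8 - 2\right) + \left(1 + 2 \left(-4\right)\right)\right) - -271 = 4 \left(\left(-8 - 2\right) + \left(1 - 8\right)\right) + 271 = 4 \left(-10 - 7\right) + 271 = 4 \left(-17\right) + 271 = -68 + 271 = 203$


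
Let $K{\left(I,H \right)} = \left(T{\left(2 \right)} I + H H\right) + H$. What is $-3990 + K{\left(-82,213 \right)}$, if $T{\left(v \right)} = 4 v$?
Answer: $40936$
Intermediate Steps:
$K{\left(I,H \right)} = H + H^{2} + 8 I$ ($K{\left(I,H \right)} = \left(4 \cdot 2 I + H H\right) + H = \left(8 I + H^{2}\right) + H = \left(H^{2} + 8 I\right) + H = H + H^{2} + 8 I$)
$-3990 + K{\left(-82,213 \right)} = -3990 + \left(213 + 213^{2} + 8 \left(-82\right)\right) = -3990 + \left(213 + 45369 - 656\right) = -3990 + 44926 = 40936$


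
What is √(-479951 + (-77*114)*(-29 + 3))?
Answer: I*√251723 ≈ 501.72*I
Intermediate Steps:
√(-479951 + (-77*114)*(-29 + 3)) = √(-479951 - 8778*(-26)) = √(-479951 + 228228) = √(-251723) = I*√251723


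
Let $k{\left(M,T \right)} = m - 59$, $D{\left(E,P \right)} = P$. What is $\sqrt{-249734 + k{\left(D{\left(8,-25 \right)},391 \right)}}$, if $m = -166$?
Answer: $i \sqrt{249959} \approx 499.96 i$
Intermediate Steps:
$k{\left(M,T \right)} = -225$ ($k{\left(M,T \right)} = -166 - 59 = -225$)
$\sqrt{-249734 + k{\left(D{\left(8,-25 \right)},391 \right)}} = \sqrt{-249734 - 225} = \sqrt{-249959} = i \sqrt{249959}$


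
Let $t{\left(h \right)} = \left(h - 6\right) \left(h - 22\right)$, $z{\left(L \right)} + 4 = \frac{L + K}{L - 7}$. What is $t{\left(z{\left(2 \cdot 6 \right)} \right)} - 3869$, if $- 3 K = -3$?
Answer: $- \frac{92396}{25} \approx -3695.8$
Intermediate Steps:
$K = 1$ ($K = \left(- \frac{1}{3}\right) \left(-3\right) = 1$)
$z{\left(L \right)} = -4 + \frac{1 + L}{-7 + L}$ ($z{\left(L \right)} = -4 + \frac{L + 1}{L - 7} = -4 + \frac{1 + L}{-7 + L}$)
$t{\left(h \right)} = \left(-22 + h\right) \left(-6 + h\right)$ ($t{\left(h \right)} = \left(-6 + h\right) \left(-22 + h\right) = \left(-22 + h\right) \left(-6 + h\right)$)
$t{\left(z{\left(2 \cdot 6 \right)} \right)} - 3869 = \left(132 + \left(\frac{29 - 3 \cdot 2 \cdot 6}{-7 + 2 \cdot 6}\right)^{2} - 28 \frac{29 - 3 \cdot 2 \cdot 6}{-7 + 2 \cdot 6}\right) - 3869 = \left(132 + \left(\frac{29 - 36}{-7 + 12}\right)^{2} - 28 \frac{29 - 36}{-7 + 12}\right) - 3869 = \left(132 + \left(\frac{29 - 36}{5}\right)^{2} - 28 \frac{29 - 36}{5}\right) - 3869 = \left(132 + \left(\frac{1}{5} \left(-7\right)\right)^{2} - 28 \cdot \frac{1}{5} \left(-7\right)\right) - 3869 = \left(132 + \left(- \frac{7}{5}\right)^{2} - - \frac{196}{5}\right) - 3869 = \left(132 + \frac{49}{25} + \frac{196}{5}\right) - 3869 = \frac{4329}{25} - 3869 = - \frac{92396}{25}$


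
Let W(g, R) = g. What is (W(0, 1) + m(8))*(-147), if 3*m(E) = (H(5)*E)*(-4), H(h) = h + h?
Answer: 15680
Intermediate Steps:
H(h) = 2*h
m(E) = -40*E/3 (m(E) = (((2*5)*E)*(-4))/3 = ((10*E)*(-4))/3 = (-40*E)/3 = -40*E/3)
(W(0, 1) + m(8))*(-147) = (0 - 40/3*8)*(-147) = (0 - 320/3)*(-147) = -320/3*(-147) = 15680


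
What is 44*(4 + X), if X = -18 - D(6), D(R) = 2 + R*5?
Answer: -2024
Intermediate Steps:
D(R) = 2 + 5*R
X = -50 (X = -18 - (2 + 5*6) = -18 - (2 + 30) = -18 - 1*32 = -18 - 32 = -50)
44*(4 + X) = 44*(4 - 50) = 44*(-46) = -2024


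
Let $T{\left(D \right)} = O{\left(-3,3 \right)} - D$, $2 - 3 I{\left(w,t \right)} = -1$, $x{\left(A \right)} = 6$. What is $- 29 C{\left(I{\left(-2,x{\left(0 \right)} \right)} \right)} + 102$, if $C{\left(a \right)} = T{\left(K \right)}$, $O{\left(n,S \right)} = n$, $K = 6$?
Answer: $363$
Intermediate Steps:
$I{\left(w,t \right)} = 1$ ($I{\left(w,t \right)} = \frac{2}{3} - - \frac{1}{3} = \frac{2}{3} + \frac{1}{3} = 1$)
$T{\left(D \right)} = -3 - D$
$C{\left(a \right)} = -9$ ($C{\left(a \right)} = -3 - 6 = -9$)
$- 29 C{\left(I{\left(-2,x{\left(0 \right)} \right)} \right)} + 102 = \left(-29\right) \left(-9\right) + 102 = 261 + 102 = 363$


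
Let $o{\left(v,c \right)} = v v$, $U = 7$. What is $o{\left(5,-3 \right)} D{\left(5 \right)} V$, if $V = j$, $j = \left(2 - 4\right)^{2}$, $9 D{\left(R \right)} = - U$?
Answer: $- \frac{700}{9} \approx -77.778$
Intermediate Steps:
$o{\left(v,c \right)} = v^{2}$
$D{\left(R \right)} = - \frac{7}{9}$ ($D{\left(R \right)} = \frac{\left(-1\right) 7}{9} = \frac{1}{9} \left(-7\right) = - \frac{7}{9}$)
$j = 4$ ($j = \left(-2\right)^{2} = 4$)
$V = 4$
$o{\left(5,-3 \right)} D{\left(5 \right)} V = 5^{2} \left(- \frac{7}{9}\right) 4 = 25 \left(- \frac{7}{9}\right) 4 = \left(- \frac{175}{9}\right) 4 = - \frac{700}{9}$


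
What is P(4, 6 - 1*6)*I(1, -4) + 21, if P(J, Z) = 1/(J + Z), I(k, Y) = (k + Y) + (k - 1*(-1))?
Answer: 83/4 ≈ 20.750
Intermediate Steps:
I(k, Y) = 1 + Y + 2*k (I(k, Y) = (Y + k) + (k + 1) = (Y + k) + (1 + k) = 1 + Y + 2*k)
P(4, 6 - 1*6)*I(1, -4) + 21 = (1 - 4 + 2*1)/(4 + (6 - 1*6)) + 21 = (1 - 4 + 2)/(4 + (6 - 6)) + 21 = -1/(4 + 0) + 21 = -1/4 + 21 = (¼)*(-1) + 21 = -¼ + 21 = 83/4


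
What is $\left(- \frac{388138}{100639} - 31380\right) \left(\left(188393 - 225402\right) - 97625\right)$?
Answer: $\frac{425233405305372}{100639} \approx 4.2253 \cdot 10^{9}$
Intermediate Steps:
$\left(- \frac{388138}{100639} - 31380\right) \left(\left(188393 - 225402\right) - 97625\right) = \left(\left(-388138\right) \frac{1}{100639} - 31380\right) \left(-37009 - 97625\right) = \left(- \frac{388138}{100639} - 31380\right) \left(-134634\right) = \left(- \frac{3158439958}{100639}\right) \left(-134634\right) = \frac{425233405305372}{100639}$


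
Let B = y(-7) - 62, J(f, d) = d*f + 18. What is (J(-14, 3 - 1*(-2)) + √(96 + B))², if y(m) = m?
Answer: 2731 - 312*√3 ≈ 2190.6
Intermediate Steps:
J(f, d) = 18 + d*f
B = -69 (B = -7 - 62 = -69)
(J(-14, 3 - 1*(-2)) + √(96 + B))² = ((18 + (3 - 1*(-2))*(-14)) + √(96 - 69))² = ((18 + (3 + 2)*(-14)) + √27)² = ((18 + 5*(-14)) + 3*√3)² = ((18 - 70) + 3*√3)² = (-52 + 3*√3)²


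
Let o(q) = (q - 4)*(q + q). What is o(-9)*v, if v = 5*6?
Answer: 7020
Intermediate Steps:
o(q) = 2*q*(-4 + q) (o(q) = (-4 + q)*(2*q) = 2*q*(-4 + q))
v = 30
o(-9)*v = (2*(-9)*(-4 - 9))*30 = (2*(-9)*(-13))*30 = 234*30 = 7020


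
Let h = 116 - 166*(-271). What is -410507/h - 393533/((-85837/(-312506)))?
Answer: -5546743408316555/3871420374 ≈ -1.4327e+6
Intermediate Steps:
h = 45102 (h = 116 + 44986 = 45102)
-410507/h - 393533/((-85837/(-312506))) = -410507/45102 - 393533/((-85837/(-312506))) = -410507*1/45102 - 393533/((-85837*(-1/312506))) = -410507/45102 - 393533/85837/312506 = -410507/45102 - 393533*312506/85837 = -410507/45102 - 122981423698/85837 = -5546743408316555/3871420374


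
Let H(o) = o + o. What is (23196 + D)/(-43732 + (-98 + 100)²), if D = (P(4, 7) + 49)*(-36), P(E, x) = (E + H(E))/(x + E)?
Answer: -9805/20042 ≈ -0.48922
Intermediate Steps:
H(o) = 2*o
P(E, x) = 3*E/(E + x) (P(E, x) = (E + 2*E)/(x + E) = (3*E)/(E + x) = 3*E/(E + x))
D = -19836/11 (D = (3*4/(4 + 7) + 49)*(-36) = (3*4/11 + 49)*(-36) = (3*4*(1/11) + 49)*(-36) = (12/11 + 49)*(-36) = (551/11)*(-36) = -19836/11 ≈ -1803.3)
(23196 + D)/(-43732 + (-98 + 100)²) = (23196 - 19836/11)/(-43732 + (-98 + 100)²) = 235320/(11*(-43732 + 2²)) = 235320/(11*(-43732 + 4)) = (235320/11)/(-43728) = (235320/11)*(-1/43728) = -9805/20042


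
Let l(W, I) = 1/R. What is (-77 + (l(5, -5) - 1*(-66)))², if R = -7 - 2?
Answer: 10000/81 ≈ 123.46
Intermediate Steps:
R = -9
l(W, I) = -⅑ (l(W, I) = 1/(-9) = -⅑)
(-77 + (l(5, -5) - 1*(-66)))² = (-77 + (-⅑ - 1*(-66)))² = (-77 + (-⅑ + 66))² = (-77 + 593/9)² = (-100/9)² = 10000/81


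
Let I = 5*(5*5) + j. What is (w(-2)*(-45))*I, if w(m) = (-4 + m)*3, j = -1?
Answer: 100440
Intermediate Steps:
I = 124 (I = 5*(5*5) - 1 = 5*25 - 1 = 125 - 1 = 124)
w(m) = -12 + 3*m
(w(-2)*(-45))*I = ((-12 + 3*(-2))*(-45))*124 = ((-12 - 6)*(-45))*124 = -18*(-45)*124 = 810*124 = 100440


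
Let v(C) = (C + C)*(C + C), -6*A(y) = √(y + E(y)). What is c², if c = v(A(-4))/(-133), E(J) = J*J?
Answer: 16/159201 ≈ 0.00010050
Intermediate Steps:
E(J) = J²
A(y) = -√(y + y²)/6
v(C) = 4*C² (v(C) = (2*C)*(2*C) = 4*C²)
c = -4/399 (c = (4*(-2*√3/6)²)/(-133) = (4*(-2*√3/6)²)*(-1/133) = (4*(-√3/3)²)*(-1/133) = (4*(⅓))*(-1/133) = (4/3)*(-1/133) = -4/399 ≈ -0.010025)
c² = (-4/399)² = 16/159201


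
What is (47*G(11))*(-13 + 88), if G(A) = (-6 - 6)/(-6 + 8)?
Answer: -21150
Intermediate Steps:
G(A) = -6 (G(A) = -12/2 = -12*½ = -6)
(47*G(11))*(-13 + 88) = (47*(-6))*(-13 + 88) = -282*75 = -21150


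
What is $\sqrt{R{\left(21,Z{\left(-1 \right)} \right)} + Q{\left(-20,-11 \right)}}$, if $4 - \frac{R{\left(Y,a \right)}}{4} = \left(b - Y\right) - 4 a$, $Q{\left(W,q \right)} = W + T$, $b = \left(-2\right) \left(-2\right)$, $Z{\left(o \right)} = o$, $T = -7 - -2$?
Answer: $\sqrt{43} \approx 6.5574$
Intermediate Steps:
$T = -5$ ($T = -7 + 2 = -5$)
$b = 4$
$Q{\left(W,q \right)} = -5 + W$ ($Q{\left(W,q \right)} = W - 5 = -5 + W$)
$R{\left(Y,a \right)} = 4 Y + 16 a$ ($R{\left(Y,a \right)} = 16 - 4 \left(\left(4 - Y\right) - 4 a\right) = 16 - 4 \left(4 - Y - 4 a\right) = 16 + \left(-16 + 4 Y + 16 a\right) = 4 Y + 16 a$)
$\sqrt{R{\left(21,Z{\left(-1 \right)} \right)} + Q{\left(-20,-11 \right)}} = \sqrt{\left(4 \cdot 21 + 16 \left(-1\right)\right) - 25} = \sqrt{\left(84 - 16\right) - 25} = \sqrt{68 - 25} = \sqrt{43}$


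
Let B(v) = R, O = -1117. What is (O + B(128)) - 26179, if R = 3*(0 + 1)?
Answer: -27293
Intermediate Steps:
R = 3 (R = 3*1 = 3)
B(v) = 3
(O + B(128)) - 26179 = (-1117 + 3) - 26179 = -1114 - 26179 = -27293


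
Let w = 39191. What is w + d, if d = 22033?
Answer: 61224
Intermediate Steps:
w + d = 39191 + 22033 = 61224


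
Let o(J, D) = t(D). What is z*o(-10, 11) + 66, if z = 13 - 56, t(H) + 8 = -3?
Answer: 539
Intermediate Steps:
t(H) = -11 (t(H) = -8 - 3 = -11)
o(J, D) = -11
z = -43
z*o(-10, 11) + 66 = -43*(-11) + 66 = 473 + 66 = 539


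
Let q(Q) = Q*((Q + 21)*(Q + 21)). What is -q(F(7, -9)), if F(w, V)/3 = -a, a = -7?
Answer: -37044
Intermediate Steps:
F(w, V) = 21 (F(w, V) = 3*(-1*(-7)) = 3*7 = 21)
q(Q) = Q*(21 + Q)² (q(Q) = Q*((21 + Q)*(21 + Q)) = Q*(21 + Q)²)
-q(F(7, -9)) = -21*(21 + 21)² = -21*42² = -21*1764 = -1*37044 = -37044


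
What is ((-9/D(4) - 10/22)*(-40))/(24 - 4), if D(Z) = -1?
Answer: -188/11 ≈ -17.091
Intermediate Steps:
((-9/D(4) - 10/22)*(-40))/(24 - 4) = ((-9/(-1) - 10/22)*(-40))/(24 - 4) = ((-9*(-1) - 10*1/22)*(-40))/20 = ((9 - 5/11)*(-40))*(1/20) = ((94/11)*(-40))*(1/20) = -3760/11*1/20 = -188/11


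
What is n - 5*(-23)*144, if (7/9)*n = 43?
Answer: 116307/7 ≈ 16615.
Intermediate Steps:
n = 387/7 (n = (9/7)*43 = 387/7 ≈ 55.286)
n - 5*(-23)*144 = 387/7 - 5*(-23)*144 = 387/7 + 115*144 = 387/7 + 16560 = 116307/7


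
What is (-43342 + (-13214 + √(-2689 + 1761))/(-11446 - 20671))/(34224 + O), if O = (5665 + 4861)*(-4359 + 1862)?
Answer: 696000900/421522746083 + 2*I*√58/421522746083 ≈ 0.0016512 + 3.6135e-11*I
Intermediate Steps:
O = -26283422 (O = 10526*(-2497) = -26283422)
(-43342 + (-13214 + √(-2689 + 1761))/(-11446 - 20671))/(34224 + O) = (-43342 + (-13214 + √(-2689 + 1761))/(-11446 - 20671))/(34224 - 26283422) = (-43342 + (-13214 + √(-928))/(-32117))/(-26249198) = (-43342 + (-13214 + 4*I*√58)*(-1/32117))*(-1/26249198) = (-43342 + (13214/32117 - 4*I*√58/32117))*(-1/26249198) = (-1392001800/32117 - 4*I*√58/32117)*(-1/26249198) = 696000900/421522746083 + 2*I*√58/421522746083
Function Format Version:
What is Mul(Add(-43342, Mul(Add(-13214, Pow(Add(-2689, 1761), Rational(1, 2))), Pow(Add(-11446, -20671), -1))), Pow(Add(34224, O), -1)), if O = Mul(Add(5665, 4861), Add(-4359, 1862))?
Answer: Add(Rational(696000900, 421522746083), Mul(Rational(2, 421522746083), I, Pow(58, Rational(1, 2)))) ≈ Add(0.0016512, Mul(3.6135e-11, I))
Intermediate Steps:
O = -26283422 (O = Mul(10526, -2497) = -26283422)
Mul(Add(-43342, Mul(Add(-13214, Pow(Add(-2689, 1761), Rational(1, 2))), Pow(Add(-11446, -20671), -1))), Pow(Add(34224, O), -1)) = Mul(Add(-43342, Mul(Add(-13214, Pow(Add(-2689, 1761), Rational(1, 2))), Pow(Add(-11446, -20671), -1))), Pow(Add(34224, -26283422), -1)) = Mul(Add(-43342, Mul(Add(-13214, Pow(-928, Rational(1, 2))), Pow(-32117, -1))), Pow(-26249198, -1)) = Mul(Add(-43342, Mul(Add(-13214, Mul(4, I, Pow(58, Rational(1, 2)))), Rational(-1, 32117))), Rational(-1, 26249198)) = Mul(Add(-43342, Add(Rational(13214, 32117), Mul(Rational(-4, 32117), I, Pow(58, Rational(1, 2))))), Rational(-1, 26249198)) = Mul(Add(Rational(-1392001800, 32117), Mul(Rational(-4, 32117), I, Pow(58, Rational(1, 2)))), Rational(-1, 26249198)) = Add(Rational(696000900, 421522746083), Mul(Rational(2, 421522746083), I, Pow(58, Rational(1, 2))))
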